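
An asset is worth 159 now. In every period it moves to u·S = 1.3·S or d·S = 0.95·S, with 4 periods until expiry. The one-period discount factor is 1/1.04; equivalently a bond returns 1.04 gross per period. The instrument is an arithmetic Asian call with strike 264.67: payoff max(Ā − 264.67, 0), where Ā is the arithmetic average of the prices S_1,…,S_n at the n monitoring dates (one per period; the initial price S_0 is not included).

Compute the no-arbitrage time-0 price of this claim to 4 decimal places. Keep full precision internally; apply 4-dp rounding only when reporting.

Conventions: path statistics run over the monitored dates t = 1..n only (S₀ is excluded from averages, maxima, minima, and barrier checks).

price = 0.4804

Set p* = 0.2571 (from d < R < u); the path-dependent value is the discounted p*-expectation over all price paths.
Enumerate all 2^4 = 16 price paths (U = up ×1.3, D = down ×0.95); each path with k up-moves has probability p*^k·(1−p*)^(4−k).
DDDD: Ā=140.0942, payoff=0.0000, prob=0.304524
UDDD: Ā=191.7078, payoff=0.0000, prob=0.105412
DUDD: Ā=177.7953, payoff=0.0000, prob=0.105412
UUDD: Ā=243.2988, payoff=0.0000, prob=0.036489
DDUD: Ā=164.5784, payoff=0.0000, prob=0.105412
UDUD: Ā=225.2126, payoff=0.0000, prob=0.036489
DUUD: Ā=211.3001, payoff=0.0000, prob=0.036489
UUUD: Ā=289.1475, payoff=24.4775, prob=0.012631
DDDU: Ā=152.0224, payoff=0.0000, prob=0.105412
UDDU: Ā=208.0306, payoff=0.0000, prob=0.036489
DUDU: Ā=194.1181, payoff=0.0000, prob=0.036489
UUDU: Ā=265.6353, payoff=0.9653, prob=0.012631
DDUU: Ā=180.9013, payoff=0.0000, prob=0.036489
UDUU: Ā=247.5491, payoff=0.0000, prob=0.012631
DUUU: Ā=233.6366, payoff=0.0000, prob=0.012631
UUUU: Ā=319.7132, payoff=55.0432, prob=0.004372
Price = Σ prob·payoff / R^4 = 0.562020 / 1.169859 = 0.4804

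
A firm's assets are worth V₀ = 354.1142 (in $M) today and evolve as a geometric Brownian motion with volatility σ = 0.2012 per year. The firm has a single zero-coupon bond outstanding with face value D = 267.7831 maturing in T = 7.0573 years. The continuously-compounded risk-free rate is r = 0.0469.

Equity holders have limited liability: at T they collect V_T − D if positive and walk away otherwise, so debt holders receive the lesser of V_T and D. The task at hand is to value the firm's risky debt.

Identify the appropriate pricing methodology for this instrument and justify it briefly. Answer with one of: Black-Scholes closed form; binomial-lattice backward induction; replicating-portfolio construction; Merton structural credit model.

Key observation: a levered firm with one bullet debt due at 7.0573 years is the canonical structural-credit setup: equity is a call on the firm's assets struck at the face value.

framework: Merton structural credit model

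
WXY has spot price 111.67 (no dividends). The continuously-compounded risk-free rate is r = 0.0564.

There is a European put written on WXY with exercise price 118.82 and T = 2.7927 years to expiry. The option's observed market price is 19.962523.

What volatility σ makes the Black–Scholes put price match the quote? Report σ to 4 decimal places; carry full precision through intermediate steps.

At σ = 0.3531 the Black–Scholes value reproduces the quote:
σ√T = 0.3531·√2.7927 = 0.590079
d₁ = (ln(S/K) + (r+σ²/2)T) / (σ√T) = (ln(111.67/118.82) + (0.0564+0.3531²/2)·2.7927) / 0.590079 = (-0.062062 + 0.331605) / 0.590079 = 0.456792
d₂ = d₁ − σ√T = 0.456792 − 0.590079 = -0.133287
e^{−rT} = 0.854270
N(−d₁) = 0.323910,  N(−d₂) = 0.553017
V = K·e^{−rT}·N(−d₂) − S·N(−d₁) = 56.133595 − 36.171073 = 19.962523 (equal to the quote); since ∂V/∂σ > 0 for all σ, the implied volatility is unique

sigma = 0.3531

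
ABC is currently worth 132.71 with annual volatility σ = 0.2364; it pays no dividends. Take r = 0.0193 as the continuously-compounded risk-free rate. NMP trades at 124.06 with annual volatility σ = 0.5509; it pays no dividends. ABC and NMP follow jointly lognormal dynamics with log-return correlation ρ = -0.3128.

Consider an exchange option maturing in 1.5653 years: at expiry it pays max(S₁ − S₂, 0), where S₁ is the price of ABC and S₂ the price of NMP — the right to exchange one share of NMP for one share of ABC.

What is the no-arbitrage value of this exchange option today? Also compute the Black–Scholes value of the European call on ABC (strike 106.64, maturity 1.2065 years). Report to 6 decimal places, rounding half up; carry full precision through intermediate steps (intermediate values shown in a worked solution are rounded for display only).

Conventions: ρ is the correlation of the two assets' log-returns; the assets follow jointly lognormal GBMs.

exchange price = 45.807962
price(ABC call K=106.64) = 31.400411

σ_eff = √(σ₁² + σ₂² − 2ρσ₁σ₂) = √(0.2364² + 0.5509² − 2·-0.3128·0.2364·0.5509) = 0.663965
d₁ = (ln(S₁/S₂) + (q₂ − q₁ + σ_eff²/2)T) / (σ_eff√T) = (ln(132.71/124.06) + (0.0 − 0.0 + 0.220425)·1.5653) / 0.830699 = 0.496487
d₂ = d₁ − σ_eff√T = 0.496487 − 0.830699 = -0.334212
N(d₁) = 0.690225,  N(d₂) = 0.369110
V = S₁·e^{−q₁T}·N(d₁) − S₂·e^{−q₂T}·N(d₂) = 91.599719 − 45.791757 = 45.807962
[vanilla: ABC call K=106.64]
σ√T = 0.2364·√1.2065 = 0.259664
d₁ = (ln(S/K) + (r+σ²/2)T) / (σ√T) = (ln(132.71/106.64) + (0.0193+0.2364²/2)·1.2065) / 0.259664 = (0.218708 + 0.056998) / 0.259664 = 1.061780
d₂ = d₁ − σ√T = 1.061780 − 0.259664 = 0.802116
e^{−rT} = 0.976984
N(d₁) = 0.855832,  N(d₂) = 0.788757
price = S·N(d₁) − K·e^{−rT}·N(d₂) = 113.577495 − 82.177084 = 31.400411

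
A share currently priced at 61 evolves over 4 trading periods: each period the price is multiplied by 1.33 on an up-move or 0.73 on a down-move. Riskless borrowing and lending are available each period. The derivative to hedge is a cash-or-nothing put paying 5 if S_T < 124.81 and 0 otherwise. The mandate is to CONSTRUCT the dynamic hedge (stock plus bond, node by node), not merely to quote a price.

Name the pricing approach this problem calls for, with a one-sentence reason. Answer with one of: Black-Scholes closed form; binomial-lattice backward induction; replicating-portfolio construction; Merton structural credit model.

framework: replicating-portfolio construction

Key observation: what is demanded is not a single number but the (Δ, B) position at each node of the 1.33/0.73 tree starting at 61; constructing those positions is the replicating-portfolio method.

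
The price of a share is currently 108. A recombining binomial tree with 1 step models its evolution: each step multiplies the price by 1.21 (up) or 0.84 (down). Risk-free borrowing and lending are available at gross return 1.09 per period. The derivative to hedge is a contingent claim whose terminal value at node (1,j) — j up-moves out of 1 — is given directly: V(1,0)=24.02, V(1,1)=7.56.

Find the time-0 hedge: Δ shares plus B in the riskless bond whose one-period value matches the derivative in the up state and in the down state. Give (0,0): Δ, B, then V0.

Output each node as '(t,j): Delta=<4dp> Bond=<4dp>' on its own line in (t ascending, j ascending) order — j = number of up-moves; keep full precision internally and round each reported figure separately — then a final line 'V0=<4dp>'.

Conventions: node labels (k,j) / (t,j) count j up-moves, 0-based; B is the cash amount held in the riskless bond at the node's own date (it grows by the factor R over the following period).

(0,0): Delta=-0.4119 Bond=56.3199
V0=11.8334

Risk-neutral probability p* = (R−d)/(u−d) = (1.09−0.84)/(1.21−0.84) = 0.6757.
Expiry values: V(1,0)=24.0200, V(1,1)=7.5600
(0,0): S=108.0000. Δ = (V_up−V_dn)/(S_up−S_dn) = (7.5600−24.0200)/(130.6800−90.7200) = -0.4119. V = [p*·7.5600 + (1−p*)·24.0200]/1.09 = 11.8334. B = V − Δ·S = 56.3199.
Verification: the root portfolio costs Δ(0,0)·S0 + B(0,0) = 11.8334, matching V0.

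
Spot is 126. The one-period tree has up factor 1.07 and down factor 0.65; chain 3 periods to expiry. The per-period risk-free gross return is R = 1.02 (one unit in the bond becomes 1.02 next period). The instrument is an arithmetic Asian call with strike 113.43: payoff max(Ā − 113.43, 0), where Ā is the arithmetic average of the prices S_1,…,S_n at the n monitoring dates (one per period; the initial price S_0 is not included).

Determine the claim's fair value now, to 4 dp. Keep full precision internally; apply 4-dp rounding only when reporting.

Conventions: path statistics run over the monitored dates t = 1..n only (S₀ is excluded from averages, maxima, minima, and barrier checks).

price = 20.9473

Under the martingale measure an up-move has probability p* = 0.8810; value the claim as the probability-weighted average of per-path payoffs, discounted 3 periods at R = 1.02.
Enumerate all 2^3 = 8 price paths (U = up ×1.07, D = down ×0.65); each path with k up-moves has probability p*^k·(1−p*)^(3−k).
DDD: Ā=56.5793, payoff=0.0000, prob=0.001687
UDD: Ā=93.1381, payoff=0.0000, prob=0.012485
DUD: Ā=75.4981, payoff=0.0000, prob=0.012485
UUD: Ā=124.2816, payoff=10.8516, prob=0.092390
DDU: Ā=64.0322, payoff=0.0000, prob=0.012485
UDU: Ā=105.4068, payoff=0.0000, prob=0.092390
DUU: Ā=87.7668, payoff=0.0000, prob=0.092390
UUU: Ā=144.4776, payoff=31.0476, prob=0.683687
Price = Σ prob·payoff / R^3 = 22.229422 / 1.061208 = 20.9473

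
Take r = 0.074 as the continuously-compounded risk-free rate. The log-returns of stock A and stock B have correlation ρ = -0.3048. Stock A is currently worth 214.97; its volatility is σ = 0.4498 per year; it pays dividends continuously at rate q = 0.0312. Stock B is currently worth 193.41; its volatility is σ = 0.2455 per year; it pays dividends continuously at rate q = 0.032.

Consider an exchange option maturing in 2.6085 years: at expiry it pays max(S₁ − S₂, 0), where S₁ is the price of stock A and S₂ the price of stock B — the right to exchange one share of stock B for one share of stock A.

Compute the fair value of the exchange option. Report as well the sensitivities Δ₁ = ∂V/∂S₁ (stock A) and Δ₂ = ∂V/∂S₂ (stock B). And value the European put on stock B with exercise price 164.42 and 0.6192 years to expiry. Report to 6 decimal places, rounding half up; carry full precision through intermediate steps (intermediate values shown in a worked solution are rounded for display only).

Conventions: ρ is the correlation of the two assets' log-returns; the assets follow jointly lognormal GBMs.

exchange price = 77.719434
Δ1 = 0.662844
Δ2 = -0.334895
price(stock B put K=164.42) = 2.902560

σ_eff = √(σ₁² + σ₂² − 2ρσ₁σ₂) = √(0.4498² + 0.2455² − 2·-0.3048·0.4498·0.2455) = 0.574374
d₁ = (ln(S₁/S₂) + (q₂ − q₁ + σ_eff²/2)T) / (σ_eff√T) = (ln(214.97/193.41) + (0.032 − 0.0312 + 0.164953)·2.6085) / 0.927664 = 0.580009
d₂ = d₁ − σ_eff√T = 0.580009 − 0.927664 = -0.347655
N(d₁) = 0.719046,  N(d₂) = 0.364050
V = S₁·e^{−q₁T}·N(d₁) − S₂·e^{−q₂T}·N(d₂) = 142.491558 − 64.772124 = 77.719434
Δ₁ = e^{−q₁T}·N(d₁) = 0.662844;  Δ₂ = −e^{−q₂T}·N(d₂) = -0.334895
[vanilla: stock B put K=164.42]
σ√T = 0.2455·√0.6192 = 0.193182
d₁ = (ln(S/K) + (r−q+σ²/2)T) / (σ√T) = (ln(193.41/164.42) + (0.074−0.032+0.2455²/2)·0.6192) / 0.193182 = (0.162388 + 0.044666) / 0.193182 = 1.071808
d₂ = d₁ − σ√T = 1.071808 − 0.193182 = 0.878626
e^{−rT} = 0.955213
e^{−qT} = 0.980381
N(−d₁) = 0.141903,  N(−d₂) = 0.189802
price = K·e^{−rT}·N(−d₂) − S·e^{−qT}·N(−d₁) = 29.809569 − 26.907008 = 2.902560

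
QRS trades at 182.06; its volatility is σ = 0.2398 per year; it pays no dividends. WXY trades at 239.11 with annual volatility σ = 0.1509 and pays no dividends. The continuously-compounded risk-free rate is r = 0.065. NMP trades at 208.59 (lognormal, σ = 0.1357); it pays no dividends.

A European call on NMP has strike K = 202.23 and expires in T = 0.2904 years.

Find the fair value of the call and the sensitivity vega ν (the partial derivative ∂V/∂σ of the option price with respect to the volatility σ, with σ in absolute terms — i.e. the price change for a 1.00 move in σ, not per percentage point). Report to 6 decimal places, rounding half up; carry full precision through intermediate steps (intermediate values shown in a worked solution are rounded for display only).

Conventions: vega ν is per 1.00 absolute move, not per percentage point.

price = 12.333604
ν = 34.651080

σ√T = 0.1357·√0.2904 = 0.073127
d₁ = (ln(S/K) + (r+σ²/2)T) / (σ√T) = (ln(208.59/202.23) + (0.065+0.1357²/2)·0.2904) / 0.073127 = (0.030965 + 0.021550) / 0.073127 = 0.718130
d₂ = d₁ − σ√T = 0.718130 − 0.073127 = 0.645003
e^{−rT} = 0.981301
N(d₁) = 0.763661,  N(d₂) = 0.740537
Call price V = S·N(d₁) − K·e^{−rT}·N(d₂) = 159.292123 − 146.958519 = 12.333604
φ(d₁) = (1/√(2π))·e^{−d₁²/2} = 0.308266
ν = S·φ(d₁)·√T = 34.651080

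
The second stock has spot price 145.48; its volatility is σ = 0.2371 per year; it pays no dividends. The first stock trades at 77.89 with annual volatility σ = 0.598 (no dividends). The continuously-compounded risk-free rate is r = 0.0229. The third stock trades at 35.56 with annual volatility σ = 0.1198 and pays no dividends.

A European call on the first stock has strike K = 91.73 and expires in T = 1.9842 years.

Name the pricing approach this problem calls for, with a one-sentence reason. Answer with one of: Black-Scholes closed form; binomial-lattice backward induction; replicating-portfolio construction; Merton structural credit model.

framework: Black-Scholes closed form

Key observation: everything needed for the exact continuous-time valuation of the European call on the first stock (strike 91.73) is given, and no feature rules the closed form out.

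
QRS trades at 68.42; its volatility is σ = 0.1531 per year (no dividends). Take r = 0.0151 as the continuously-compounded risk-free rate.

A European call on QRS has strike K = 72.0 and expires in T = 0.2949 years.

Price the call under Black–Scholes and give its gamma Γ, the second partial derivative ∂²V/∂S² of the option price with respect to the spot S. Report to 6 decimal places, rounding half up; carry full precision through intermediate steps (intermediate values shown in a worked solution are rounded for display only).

price = 1.047259
Γ = 0.061317

σ√T = 0.1531·√0.2949 = 0.083140
d₁ = (ln(S/K) + (r+σ²/2)T) / (σ√T) = (ln(68.42/72.0) + (0.0151+0.1531²/2)·0.2949) / 0.083140 = (-0.051001 + 0.007909) / 0.083140 = -0.518301
d₂ = d₁ − σ√T = -0.518301 − 0.083140 = -0.601441
e^{−rT} = 0.995557
N(d₁) = 0.302124,  N(d₂) = 0.273773
Call price V = S·N(d₁) − K·e^{−rT}·N(d₂) = 20.671339 − 19.624080 = 1.047259
φ(d₁) = (1/√(2π))·e^{−d₁²/2} = 0.348800
Γ = φ(d₁) / (S·σ·√T) = 0.061317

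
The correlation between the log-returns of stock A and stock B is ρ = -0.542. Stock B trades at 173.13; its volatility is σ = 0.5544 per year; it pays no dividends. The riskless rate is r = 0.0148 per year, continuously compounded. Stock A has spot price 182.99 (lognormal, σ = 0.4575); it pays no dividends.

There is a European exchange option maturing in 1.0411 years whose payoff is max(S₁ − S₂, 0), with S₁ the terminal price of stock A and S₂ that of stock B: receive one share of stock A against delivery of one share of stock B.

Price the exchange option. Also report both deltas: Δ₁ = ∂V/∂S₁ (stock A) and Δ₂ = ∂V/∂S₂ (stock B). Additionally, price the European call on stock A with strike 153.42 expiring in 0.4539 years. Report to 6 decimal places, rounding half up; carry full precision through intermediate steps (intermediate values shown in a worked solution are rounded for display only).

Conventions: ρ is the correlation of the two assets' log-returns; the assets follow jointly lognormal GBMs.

σ_eff = √(σ₁² + σ₂² − 2ρσ₁σ₂) = √(0.4575² + 0.5544² − 2·-0.542·0.4575·0.5544) = 0.889724
d₁ = (ln(S₁/S₂) + (q₂ − q₁ + σ_eff²/2)T) / (σ_eff√T) = (ln(182.99/173.13) + (0.0 − 0.0 + 0.395805)·1.0411) / 0.907824 = 0.514925
d₂ = d₁ − σ_eff√T = 0.514925 − 0.907824 = -0.392899
N(d₁) = 0.696697,  N(d₂) = 0.347197
V = S₁·e^{−q₁T}·N(d₁) − S₂·e^{−q₂T}·N(d₂) = 127.488613 − 60.110203 = 67.378410
Δ₁ = e^{−q₁T}·N(d₁) = 0.696697;  Δ₂ = −e^{−q₂T}·N(d₂) = -0.347197
[vanilla: stock A call K=153.42]
σ√T = 0.4575·√0.4539 = 0.308227
d₁ = (ln(S/K) + (r+σ²/2)T) / (σ√T) = (ln(182.99/153.42) + (0.0148+0.4575²/2)·0.4539) / 0.308227 = (0.176252 + 0.054220) / 0.308227 = 0.747734
d₂ = d₁ − σ√T = 0.747734 − 0.308227 = 0.439506
e^{−rT} = 0.993305
N(d₁) = 0.772690,  N(d₂) = 0.669853
price = S·N(d₁) − K·e^{−rT}·N(d₂) = 141.394476 − 102.080742 = 39.313734

exchange price = 67.378410
Δ1 = 0.696697
Δ2 = -0.347197
price(stock A call K=153.42) = 39.313734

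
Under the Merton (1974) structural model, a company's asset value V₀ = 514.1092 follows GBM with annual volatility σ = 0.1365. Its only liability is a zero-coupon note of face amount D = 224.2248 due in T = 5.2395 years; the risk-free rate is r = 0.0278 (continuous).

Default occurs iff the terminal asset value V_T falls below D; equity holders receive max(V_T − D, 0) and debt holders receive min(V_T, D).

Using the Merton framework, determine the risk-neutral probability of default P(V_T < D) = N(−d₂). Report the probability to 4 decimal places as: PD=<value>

With assets at 514.1092 and a single debt payment of 224.2248 at 5.2395 years:
d₁ = [ln(V₀/D) + (r + σ²/2)T] / (σ√T)
   = [ln(514.1092/224.2248) + (0.0278 + 0.5·0.1365²)·5.2395] / (0.1365·√5.2395)
   = [0.829787 + 0.194470] / 0.312448 = 3.278168
d₂ = d₁ − σ√T = 3.278168 − 0.312448 = 2.965720
risk-neutral PD = N(−d₂) = N(-2.965720) = 0.001510

PD=0.0015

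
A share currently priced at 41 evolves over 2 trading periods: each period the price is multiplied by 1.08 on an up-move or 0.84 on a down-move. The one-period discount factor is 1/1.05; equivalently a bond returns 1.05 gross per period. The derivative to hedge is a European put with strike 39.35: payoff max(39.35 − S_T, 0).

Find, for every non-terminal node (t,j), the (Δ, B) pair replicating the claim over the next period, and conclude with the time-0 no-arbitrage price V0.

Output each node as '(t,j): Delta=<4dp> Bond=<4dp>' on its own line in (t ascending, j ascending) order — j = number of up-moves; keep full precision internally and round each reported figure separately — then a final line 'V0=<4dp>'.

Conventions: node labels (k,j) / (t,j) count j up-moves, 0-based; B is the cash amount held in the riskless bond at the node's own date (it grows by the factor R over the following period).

Since d<R<u, set p* = (R−d)/(u−d) = 0.8750; price each node as the discounted p*-expectation of its children.
Payoffs at expiry: V(2,0)=10.4204, V(2,1)=2.1548, V(2,2)=0.0000
Node (1,0) S=34.4400: V=(p*·2.1548+(1−p*)·10.4204)/1.05=3.0362; Δ=(2.1548−10.4204)/(37.1952−28.9296)=-1.0000; B=V−Δ·S=37.4762
Node (1,1) S=44.2800: V=(p*·0.0000+(1−p*)·2.1548)/1.05=0.2565; Δ=(0.0000−2.1548)/(47.8224−37.1952)=-0.2028; B=V−Δ·S=9.2349
Node (0,0) S=41.0000: V=(p*·0.2565+(1−p*)·3.0362)/1.05=0.5752; Δ=(0.2565−3.0362)/(44.2800−34.4400)=-0.2825; B=V−Δ·S=12.1572
Verification: the root portfolio costs Δ(0,0)·S0 + B(0,0) = 0.5752, matching V0.

(0,0): Delta=-0.2825 Bond=12.1572
(1,0): Delta=-1.0000 Bond=37.4762
(1,1): Delta=-0.2028 Bond=9.2349
V0=0.5752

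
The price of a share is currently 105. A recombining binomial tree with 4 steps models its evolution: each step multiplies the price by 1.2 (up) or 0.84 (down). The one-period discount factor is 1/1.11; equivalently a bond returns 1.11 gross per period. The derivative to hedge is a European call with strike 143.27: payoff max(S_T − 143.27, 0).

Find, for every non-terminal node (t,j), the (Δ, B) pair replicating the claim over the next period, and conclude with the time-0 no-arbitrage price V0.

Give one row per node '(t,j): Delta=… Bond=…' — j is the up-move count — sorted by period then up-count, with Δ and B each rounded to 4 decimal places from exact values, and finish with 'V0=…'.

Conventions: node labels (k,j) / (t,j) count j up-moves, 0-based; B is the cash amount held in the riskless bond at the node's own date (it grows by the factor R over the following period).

Risk-neutral probability p* = (R−d)/(u−d) = (1.11−0.84)/(1.2−0.84) = 0.7500.
Expiry values: V(4,0)=0.0000, V(4,1)=0.0000, V(4,2)=0.0000, V(4,3)=9.1396, V(4,4)=74.4580
(3,0): S=62.2339. Δ = (V_up−V_dn)/(S_up−S_dn) = (0.0000−0.0000)/(74.6807−52.2765) = 0.0000. V = [p*·0.0000 + (1−p*)·0.0000]/1.11 = 0.0000. B = V − Δ·S = 0.0000.
(3,1): S=88.9056. Δ = (V_up−V_dn)/(S_up−S_dn) = (0.0000−0.0000)/(106.6867−74.6807) = 0.0000. V = [p*·0.0000 + (1−p*)·0.0000]/1.11 = 0.0000. B = V − Δ·S = 0.0000.
(3,2): S=127.0080. Δ = (V_up−V_dn)/(S_up−S_dn) = (9.1396−0.0000)/(152.4096−106.6867) = 0.1999. V = [p*·9.1396 + (1−p*)·0.0000]/1.11 = 6.1754. B = V − Δ·S = -19.2124.
(3,3): S=181.4400. Δ = (V_up−V_dn)/(S_up−S_dn) = (74.4580−9.1396)/(217.7280−152.4096) = 1.0000. V = [p*·74.4580 + (1−p*)·9.1396]/1.11 = 52.3679. B = V − Δ·S = -129.0721.
(2,0): S=74.0880. Δ = (V_up−V_dn)/(S_up−S_dn) = (0.0000−0.0000)/(88.9056−62.2339) = 0.0000. V = [p*·0.0000 + (1−p*)·0.0000]/1.11 = 0.0000. B = V − Δ·S = 0.0000.
(2,1): S=105.8400. Δ = (V_up−V_dn)/(S_up−S_dn) = (6.1754−0.0000)/(127.0080−88.9056) = 0.1621. V = [p*·6.1754 + (1−p*)·0.0000]/1.11 = 4.1726. B = V − Δ·S = -12.9813.
(2,2): S=151.2000. Δ = (V_up−V_dn)/(S_up−S_dn) = (52.3679−6.1754)/(181.4400−127.0080) = 0.8486. V = [p*·52.3679 + (1−p*)·6.1754]/1.11 = 36.7746. B = V − Δ·S = -91.5380.
(1,0): S=88.2000. Δ = (V_up−V_dn)/(S_up−S_dn) = (4.1726−0.0000)/(105.8400−74.0880) = 0.1314. V = [p*·4.1726 + (1−p*)·0.0000]/1.11 = 2.8193. B = V − Δ·S = -8.7712.
(1,1): S=126.0000. Δ = (V_up−V_dn)/(S_up−S_dn) = (36.7746−4.1726)/(151.2000−105.8400) = 0.7187. V = [p*·36.7746 + (1−p*)·4.1726]/1.11 = 25.7875. B = V − Δ·S = -64.7737.
(0,0): S=105.0000. Δ = (V_up−V_dn)/(S_up−S_dn) = (25.7875−2.8193)/(126.0000−88.2000) = 0.6076. V = [p*·25.7875 + (1−p*)·2.8193]/1.11 = 18.0589. B = V − Δ·S = -45.7415.
Verification: the root portfolio costs Δ(0,0)·S0 + B(0,0) = 18.0589, matching V0.

(0,0): Delta=0.6076 Bond=-45.7415
(1,0): Delta=0.1314 Bond=-8.7712
(1,1): Delta=0.7187 Bond=-64.7737
(2,0): Delta=0.0000 Bond=0.0000
(2,1): Delta=0.1621 Bond=-12.9813
(2,2): Delta=0.8486 Bond=-91.5380
(3,0): Delta=0.0000 Bond=0.0000
(3,1): Delta=0.0000 Bond=0.0000
(3,2): Delta=0.1999 Bond=-19.2124
(3,3): Delta=1.0000 Bond=-129.0721
V0=18.0589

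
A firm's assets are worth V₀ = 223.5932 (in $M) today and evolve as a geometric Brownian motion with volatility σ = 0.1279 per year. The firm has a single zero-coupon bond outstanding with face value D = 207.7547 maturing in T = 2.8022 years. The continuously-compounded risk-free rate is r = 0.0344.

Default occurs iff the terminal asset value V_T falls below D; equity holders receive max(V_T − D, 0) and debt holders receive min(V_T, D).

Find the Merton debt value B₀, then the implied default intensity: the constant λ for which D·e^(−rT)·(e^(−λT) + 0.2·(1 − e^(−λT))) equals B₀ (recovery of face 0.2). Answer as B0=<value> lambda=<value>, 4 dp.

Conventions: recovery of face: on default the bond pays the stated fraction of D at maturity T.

Equity is a call on the firm's assets struck at D = 207.7547:
d₁ = [ln(V₀/D) + (r + σ²/2)T] / (σ√T)
   = [ln(223.5932/207.7547) + (0.0344 + 0.5·0.1279²)·2.8022] / (0.1279·√2.8022)
   = [0.073470 + 0.119315] / 0.214102 = 0.900440
d₂ = d₁ − σ√T = 0.900440 − 0.214102 = 0.686338
N(d₁) = 0.816057,  N(d₂) = 0.753750,  e^(−rT) = 0.908105
E₀ = V₀·N(d₁) − D·e^(−rT)·N(d₂)
   = 223.5932·0.816057 − 207.7547·0.908105·0.753750 = 40.260022
B₀ = V₀ − E₀ = 223.5932 − 40.260022 = 183.333178
e^(−λT) = (B₀·e^(rT)/D − 0.2)/(1 − 0.2) = (183.3332·1.101195/207.7547 − 0.2)/0.8 = 0.96468701
λ = −ln(0.96468701)/2.8022 = 0.012830

B0=183.3332 lambda=0.0128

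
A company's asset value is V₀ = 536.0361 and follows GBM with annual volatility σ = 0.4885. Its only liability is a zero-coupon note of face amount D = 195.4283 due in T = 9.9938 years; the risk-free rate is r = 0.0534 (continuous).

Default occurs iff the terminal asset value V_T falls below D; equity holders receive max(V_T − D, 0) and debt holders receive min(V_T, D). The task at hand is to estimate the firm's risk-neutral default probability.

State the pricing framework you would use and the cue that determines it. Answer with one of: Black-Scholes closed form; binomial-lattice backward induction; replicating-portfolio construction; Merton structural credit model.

framework: Merton structural credit model

Key observation: the data describe a firm's assets (V₀ = 536.0361, GBM) and a single zero-coupon debt of face 195.4283, so credit quantities follow from equity-as-call in the structural model.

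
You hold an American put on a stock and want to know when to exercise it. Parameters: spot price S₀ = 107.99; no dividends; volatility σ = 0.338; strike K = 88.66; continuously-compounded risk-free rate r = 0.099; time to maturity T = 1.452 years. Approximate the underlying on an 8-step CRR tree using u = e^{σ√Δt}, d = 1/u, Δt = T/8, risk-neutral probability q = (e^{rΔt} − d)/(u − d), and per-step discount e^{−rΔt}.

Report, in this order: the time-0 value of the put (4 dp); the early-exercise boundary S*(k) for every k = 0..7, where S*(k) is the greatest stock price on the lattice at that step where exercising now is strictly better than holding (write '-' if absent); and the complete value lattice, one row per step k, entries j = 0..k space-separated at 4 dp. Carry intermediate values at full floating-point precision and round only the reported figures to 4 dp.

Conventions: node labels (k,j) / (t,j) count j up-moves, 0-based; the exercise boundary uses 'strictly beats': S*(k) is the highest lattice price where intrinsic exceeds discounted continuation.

Δt=0.18150  u=1.15488  d=0.86589  q=0.52680  discount=0.98219
step 8 (expiry): payoffs max(K−S,0) = 54.5340 43.1445 27.9536 7.6928 0.0000 0.0000 0.0000 0.0000 0.0000
step 7: (k=7,j=0): S=39.4114, K−S=49.2486, hold=47.6697 ⇒ V=49.2486 exercise | (k=7,j=1): S=52.5650, K−S=36.0950, hold=34.5161 ⇒ V=36.0950 exercise | (k=7,j=2): S=70.1086, K−S=18.5514, hold=16.9725 ⇒ V=18.5514 exercise | (k=7,j=3): S=93.5074, K−S=0.0000, hold=3.5754 ⇒ V=3.5754 continue | (k=7,j=4): S=124.7156, K−S=0.0000, hold=0.0000 ⇒ V=0.0000 continue | (k=7,j=5): S=166.3396, K−S=0.0000, hold=0.0000 ⇒ V=0.0000 continue | (k=7,j=6): S=221.8555, K−S=0.0000, hold=0.0000 ⇒ V=0.0000 continue | (k=7,j=7): S=295.8999, K−S=0.0000, hold=0.0000 ⇒ V=0.0000 continue  boundary S*=70.1086
step 6: (k=6,j=0): S=45.5155, K−S=43.1445, hold=41.5656 ⇒ V=43.1445 exercise | (k=6,j=1): S=60.7064, K−S=27.9536, hold=26.3748 ⇒ V=27.9536 exercise | (k=6,j=2): S=80.9672, K−S=7.6928, hold=10.4721 ⇒ V=10.4721 continue | (k=6,j=3): S=107.9900, K−S=0.0000, hold=1.6618 ⇒ V=1.6618 continue | (k=6,j=4): S=144.0317, K−S=0.0000, hold=0.0000 ⇒ V=0.0000 continue | (k=6,j=5): S=192.1024, K−S=0.0000, hold=0.0000 ⇒ V=0.0000 continue | (k=6,j=6): S=256.2167, K−S=0.0000, hold=0.0000 ⇒ V=0.0000 continue  boundary S*=60.7064
step 5: (k=5,j=0): S=52.5650, K−S=36.0950, hold=34.5161 ⇒ V=36.0950 exercise | (k=5,j=1): S=70.1086, K−S=18.5514, hold=18.4106 ⇒ V=18.5514 exercise | (k=5,j=2): S=93.5074, K−S=0.0000, hold=5.7270 ⇒ V=5.7270 continue | (k=5,j=3): S=124.7156, K−S=0.0000, hold=0.7723 ⇒ V=0.7723 continue | (k=5,j=4): S=166.3396, K−S=0.0000, hold=0.0000 ⇒ V=0.0000 continue | (k=5,j=5): S=221.8555, K−S=0.0000, hold=0.0000 ⇒ V=0.0000 continue  boundary S*=70.1086
step 4: (k=4,j=0): S=60.7064, K−S=27.9536, hold=26.3748 ⇒ V=27.9536 exercise | (k=4,j=1): S=80.9672, K−S=7.6928, hold=11.5854 ⇒ V=11.5854 continue | (k=4,j=2): S=107.9900, K−S=0.0000, hold=3.0614 ⇒ V=3.0614 continue | (k=4,j=3): S=144.0317, K−S=0.0000, hold=0.3590 ⇒ V=0.3590 continue | (k=4,j=4): S=192.1024, K−S=0.0000, hold=0.0000 ⇒ V=0.0000 continue  boundary S*=60.7064
step 3: (k=3,j=0): S=70.1086, K−S=18.5514, hold=18.9866 ⇒ V=18.9866 continue | (k=3,j=1): S=93.5074, K−S=0.0000, hold=6.9686 ⇒ V=6.9686 continue | (k=3,j=2): S=124.7156, K−S=0.0000, hold=1.6086 ⇒ V=1.6086 continue | (k=3,j=3): S=166.3396, K−S=0.0000, hold=0.1668 ⇒ V=0.1668 continue  boundary S*=-
step 2: (k=2,j=0): S=80.9672, K−S=7.6928, hold=12.4301 ⇒ V=12.4301 continue | (k=2,j=1): S=107.9900, K−S=0.0000, hold=4.0711 ⇒ V=4.0711 continue | (k=2,j=2): S=144.0317, K−S=0.0000, hold=0.8339 ⇒ V=0.8339 continue  boundary S*=-
step 1: (k=1,j=0): S=93.5074, K−S=0.0000, hold=7.8836 ⇒ V=7.8836 continue | (k=1,j=1): S=124.7156, K−S=0.0000, hold=2.3236 ⇒ V=2.3236 continue  boundary S*=-
step 0: (k=0,j=0): S=107.9900, K−S=0.0000, hold=4.8664 ⇒ V=4.8664 continue  boundary S*=-

price = 4.8664
boundary = - - - - 60.7064 70.1086 60.7064 70.1086
tree:
4.8664
7.8836 2.3236
12.4301 4.0711 0.8339
18.9866 6.9686 1.6086 0.1668
27.9536 11.5854 3.0614 0.3590 0.0000
36.0950 18.5514 5.7270 0.7723 0.0000 0.0000
43.1445 27.9536 10.4721 1.6618 0.0000 0.0000 0.0000
49.2486 36.0950 18.5514 3.5754 0.0000 0.0000 0.0000 0.0000
54.5340 43.1445 27.9536 7.6928 0.0000 0.0000 0.0000 0.0000 0.0000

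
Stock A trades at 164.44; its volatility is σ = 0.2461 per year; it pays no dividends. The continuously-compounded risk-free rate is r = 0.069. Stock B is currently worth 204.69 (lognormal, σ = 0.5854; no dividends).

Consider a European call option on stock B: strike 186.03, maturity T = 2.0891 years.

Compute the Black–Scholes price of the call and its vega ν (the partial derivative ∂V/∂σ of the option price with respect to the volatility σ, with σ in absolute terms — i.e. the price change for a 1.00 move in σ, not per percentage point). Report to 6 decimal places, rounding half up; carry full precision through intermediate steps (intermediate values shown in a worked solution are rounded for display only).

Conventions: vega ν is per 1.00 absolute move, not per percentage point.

price = 83.990252
ν = 91.966719

σ√T = 0.5854·√2.0891 = 0.846121
d₁ = (ln(S/K) + (r+σ²/2)T) / (σ√T) = (ln(204.69/186.03) + (0.069+0.5854²/2)·2.0891) / 0.846121 = (0.095589 + 0.502108) / 0.846121 = 0.706397
d₂ = d₁ − σ√T = 0.706397 − 0.846121 = -0.139724
e^{−rT} = 0.865760
N(d₁) = 0.760029,  N(d₂) = 0.444439
Call price V = S·N(d₁) − K·e^{−rT}·N(d₂) = 155.570378 − 71.580126 = 83.990252
φ(d₁) = (1/√(2π))·e^{−d₁²/2} = 0.310853
ν = S·φ(d₁)·√T = 91.966719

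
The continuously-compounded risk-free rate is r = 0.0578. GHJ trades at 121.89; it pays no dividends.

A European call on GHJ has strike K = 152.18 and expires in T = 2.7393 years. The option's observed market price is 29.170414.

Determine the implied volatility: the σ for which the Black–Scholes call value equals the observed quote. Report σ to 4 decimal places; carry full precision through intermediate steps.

At σ = 0.4048 the Black–Scholes value reproduces the quote:
σ√T = 0.4048·√2.7393 = 0.669978
d₁ = (ln(S/K) + (r+σ²/2)T) / (σ√T) = (ln(121.89/152.18) + (0.0578+0.4048²/2)·2.7393) / 0.669978 = (-0.221945 + 0.382767) / 0.669978 = 0.240040
d₂ = d₁ − σ√T = 0.240040 − 0.669978 = -0.429937
e^{−rT} = 0.853567
N(d₁) = 0.594850,  N(d₂) = 0.333621
V = S·N(d₁) − K·e^{−rT}·N(d₂) = 72.506319 − 43.335904 = 29.170414 (equal to the quote); since ∂V/∂σ > 0 for all σ, the implied volatility is unique

sigma = 0.4048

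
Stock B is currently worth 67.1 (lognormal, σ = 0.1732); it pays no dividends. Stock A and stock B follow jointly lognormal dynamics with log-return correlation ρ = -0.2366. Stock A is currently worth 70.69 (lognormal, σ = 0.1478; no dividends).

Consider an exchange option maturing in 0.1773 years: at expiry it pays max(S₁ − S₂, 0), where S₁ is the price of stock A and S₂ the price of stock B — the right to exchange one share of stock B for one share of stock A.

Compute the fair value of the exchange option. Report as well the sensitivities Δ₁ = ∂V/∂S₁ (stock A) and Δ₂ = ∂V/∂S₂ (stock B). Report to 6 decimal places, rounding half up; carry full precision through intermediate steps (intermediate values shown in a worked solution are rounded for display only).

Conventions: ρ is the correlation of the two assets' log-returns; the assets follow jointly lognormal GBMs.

σ_eff = √(σ₁² + σ₂² − 2ρσ₁σ₂) = √(0.1478² + 0.1732² − 2·-0.2366·0.1478·0.1732) = 0.252896
d₁ = (ln(S₁/S₂) + (q₂ − q₁ + σ_eff²/2)T) / (σ_eff√T) = (ln(70.69/67.1) + (0.0 − 0.0 + 0.031978)·0.1773) / 0.106487 = 0.542693
d₂ = d₁ − σ_eff√T = 0.542693 − 0.106487 = 0.436206
N(d₁) = 0.706330,  N(d₂) = 0.668657
V = S₁·e^{−q₁T}·N(d₁) − S₂·e^{−q₂T}·N(d₂) = 49.930437 − 44.866853 = 5.063584
Key observation: the rate r is irrelevant here: denominating values in stock B turns the exchange into a ratio option on S₁/S₂, and discounting at r drops out.
Δ₁ = e^{−q₁T}·N(d₁) = 0.706330;  Δ₂ = −e^{−q₂T}·N(d₂) = -0.668657

exchange price = 5.063584
Δ1 = 0.706330
Δ2 = -0.668657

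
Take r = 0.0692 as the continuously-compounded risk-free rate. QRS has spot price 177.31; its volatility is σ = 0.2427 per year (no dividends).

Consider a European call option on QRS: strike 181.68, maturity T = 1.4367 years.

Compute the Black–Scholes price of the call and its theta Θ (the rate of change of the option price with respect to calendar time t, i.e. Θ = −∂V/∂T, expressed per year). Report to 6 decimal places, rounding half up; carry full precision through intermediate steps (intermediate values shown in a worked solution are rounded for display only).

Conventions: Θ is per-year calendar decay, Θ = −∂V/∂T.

σ√T = 0.2427·√1.4367 = 0.290906
d₁ = (ln(S/K) + (r+σ²/2)T) / (σ√T) = (ln(177.31/181.68) + (0.0692+0.2427²/2)·1.4367) / 0.290906 = (-0.024347 + 0.141733) / 0.290906 = 0.403517
d₂ = d₁ − σ√T = 0.403517 − 0.290906 = 0.112611
e^{−rT} = 0.905363
N(d₁) = 0.656716,  N(d₂) = 0.544830
Call price V = S·N(d₁) − K·e^{−rT}·N(d₂) = 116.442315 − 89.617143 = 26.825173
φ(d₁) = (1/√(2π))·e^{−d₁²/2} = 0.367750
Θ = −S·φ(d₁)·σ/(2√T) − r·K·e^{−rT}·N(d₂) = −6.601503 − 6.201506 = -12.803009

price = 26.825173
Θ = -12.803009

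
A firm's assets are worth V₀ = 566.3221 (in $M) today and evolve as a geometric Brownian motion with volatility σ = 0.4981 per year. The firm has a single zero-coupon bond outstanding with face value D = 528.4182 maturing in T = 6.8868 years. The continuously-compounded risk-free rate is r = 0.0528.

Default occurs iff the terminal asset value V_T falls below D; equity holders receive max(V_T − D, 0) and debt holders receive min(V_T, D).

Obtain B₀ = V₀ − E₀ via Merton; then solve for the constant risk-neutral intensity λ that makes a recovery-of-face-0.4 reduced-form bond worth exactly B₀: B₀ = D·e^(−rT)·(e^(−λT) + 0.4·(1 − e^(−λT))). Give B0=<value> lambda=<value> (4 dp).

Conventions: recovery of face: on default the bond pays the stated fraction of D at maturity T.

B0=229.1816 lambda=0.1431

Apply the equity-as-call identities (strike 528.4182, horizon 6.8868 years):
d₁ = [ln(V₀/D) + (r + σ²/2)T] / (σ√T)
   = [ln(566.3221/528.4182) + (0.0528 + 0.5·0.4981²)·6.8868] / (0.4981·√6.8868)
   = [0.069275 + 1.217943] / 1.307150 = 0.984752
d₂ = d₁ − σ√T = 0.984752 − 1.307150 = -0.322398
N(d₁) = 0.837627,  N(d₂) = 0.373576,  e^(−rT) = 0.695153
E₀ = V₀·N(d₁) − D·e^(−rT)·N(d₂)
   = 566.3221·0.837627 − 528.4182·0.695153·0.373576 = 337.140524
B₀ = V₀ − E₀ = 566.3221 − 337.140524 = 229.181576
e^(−λT) = (B₀·e^(rT)/D − 0.4)/(1 − 0.4) = (229.1816·1.438532/528.4182 − 0.4)/0.6 = 0.37318217
λ = −ln(0.37318217)/6.8868 = 0.143127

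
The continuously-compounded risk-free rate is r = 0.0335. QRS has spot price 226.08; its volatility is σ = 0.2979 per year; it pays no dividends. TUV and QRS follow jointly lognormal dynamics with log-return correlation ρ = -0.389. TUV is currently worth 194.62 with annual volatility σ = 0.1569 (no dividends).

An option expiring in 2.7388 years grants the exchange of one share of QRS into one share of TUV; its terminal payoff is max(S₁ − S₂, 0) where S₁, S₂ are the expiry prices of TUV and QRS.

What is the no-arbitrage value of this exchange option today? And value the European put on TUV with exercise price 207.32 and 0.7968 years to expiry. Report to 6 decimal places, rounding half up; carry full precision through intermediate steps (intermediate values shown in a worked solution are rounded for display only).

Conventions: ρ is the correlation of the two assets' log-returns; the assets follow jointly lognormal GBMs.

exchange price = 38.491803
price(TUV put K=207.32) = 15.060476

σ_eff = √(σ₁² + σ₂² − 2ρσ₁σ₂) = √(0.1569² + 0.2979² − 2·-0.389·0.1569·0.2979) = 0.386945
d₁ = (ln(S₁/S₂) + (q₂ − q₁ + σ_eff²/2)T) / (σ_eff√T) = (ln(194.62/226.08) + (0.0 − 0.0 + 0.074863)·2.7388) / 0.640367 = 0.086193
d₂ = d₁ − σ_eff√T = 0.086193 − 0.640367 = -0.554174
N(d₁) = 0.534343,  N(d₂) = 0.289730
V = S₁·e^{−q₁T}·N(d₁) − S₂·e^{−q₂T}·N(d₂) = 103.993913 − 65.502110 = 38.491803
[vanilla: TUV put K=207.32]
σ√T = 0.1569·√0.7968 = 0.140055
d₁ = (ln(S/K) + (r+σ²/2)T) / (σ√T) = (ln(194.62/207.32) + (0.0335+0.1569²/2)·0.7968) / 0.140055 = (-0.063215 + 0.036500) / 0.140055 = -0.190740
d₂ = d₁ − σ√T = -0.190740 − 0.140055 = -0.330795
e^{−rT} = 0.973660
N(−d₁) = 0.575636,  N(−d₂) = 0.629600
price = K·e^{−rT}·N(−d₂) − S·N(−d₁) = 127.090666 − 112.030190 = 15.060476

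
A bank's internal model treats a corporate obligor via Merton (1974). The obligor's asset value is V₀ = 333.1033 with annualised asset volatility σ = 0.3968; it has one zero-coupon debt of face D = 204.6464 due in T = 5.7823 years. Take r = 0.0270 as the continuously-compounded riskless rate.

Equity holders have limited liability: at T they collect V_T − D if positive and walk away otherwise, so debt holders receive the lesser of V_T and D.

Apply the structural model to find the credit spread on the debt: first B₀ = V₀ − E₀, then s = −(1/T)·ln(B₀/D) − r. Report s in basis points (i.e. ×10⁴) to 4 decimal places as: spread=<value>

Equity is a call on the firm's assets struck at D = 204.6464:
d₁ = [ln(V₀/D) + (r + σ²/2)T] / (σ√T)
   = [ln(333.1033/204.6464) + (0.0270 + 0.5·0.3968²)·5.7823] / (0.3968·√5.7823)
   = [0.487169 + 0.611334] / 0.954162 = 1.151276
d₂ = d₁ − σ√T = 1.151276 − 0.954162 = 0.197114
N(d₁) = 0.875191,  N(d₂) = 0.578131,  e^(−rT) = 0.855455
E₀ = V₀·N(d₁) − D·e^(−rT)·N(d₂)
   = 333.1033·0.875191 − 204.6464·0.855455·0.578131 = 190.317973
B₀ = V₀ − E₀ = 333.1033 − 190.317973 = 142.785327
spread = −(1/T)·ln(B₀/D) − r = −(1/5.7823)·ln(142.785327/204.6464) − 0.0270 = 0.03524881
in basis points: 0.03524881 × 10⁴ = 352.4881 bp

spread=352.4881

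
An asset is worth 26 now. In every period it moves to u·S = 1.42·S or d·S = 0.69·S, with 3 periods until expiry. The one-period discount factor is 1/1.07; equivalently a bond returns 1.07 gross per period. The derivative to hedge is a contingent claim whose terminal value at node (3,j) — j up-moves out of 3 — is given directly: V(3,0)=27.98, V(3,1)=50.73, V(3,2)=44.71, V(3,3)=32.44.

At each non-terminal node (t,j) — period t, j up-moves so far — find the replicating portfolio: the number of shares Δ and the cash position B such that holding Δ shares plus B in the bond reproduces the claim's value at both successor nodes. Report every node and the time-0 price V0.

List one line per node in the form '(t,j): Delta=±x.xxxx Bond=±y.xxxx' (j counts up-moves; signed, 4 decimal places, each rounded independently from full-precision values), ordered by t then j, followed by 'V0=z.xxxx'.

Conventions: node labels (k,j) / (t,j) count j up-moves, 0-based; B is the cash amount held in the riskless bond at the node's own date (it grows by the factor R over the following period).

Arbitrage-free pricing uses the up-move probability p* = (R−d)/(u−d) = 0.5205, discounting each step at R = 1.07.
Payoffs at expiry: V(3,0)=27.9800, V(3,1)=50.7300, V(3,2)=44.7100, V(3,3)=32.4400
Node (2,0) S=12.3786: V=(p*·50.7300+(1−p*)·27.9800)/1.07=37.2173; Δ=(50.7300−27.9800)/(17.5776−8.5412)=2.5176; B=V−Δ·S=6.0529
Node (2,1) S=25.4748: V=(p*·44.7100+(1−p*)·50.7300)/1.07=44.4825; Δ=(44.7100−50.7300)/(36.1742−17.5776)=-0.3237; B=V−Δ·S=52.7291
Node (2,2) S=52.4264: V=(p*·32.4400+(1−p*)·44.7100)/1.07=35.8158; Δ=(32.4400−44.7100)/(74.4455−36.1742)=-0.3206; B=V−Δ·S=52.6240
Node (1,0) S=17.9400: V=(p*·44.4825+(1−p*)·37.2173)/1.07=38.3170; Δ=(44.4825−37.2173)/(25.4748−12.3786)=0.5548; B=V−Δ·S=28.3646
Node (1,1) S=36.9200: V=(p*·35.8158+(1−p*)·44.4825)/1.07=37.3561; Δ=(35.8158−44.4825)/(52.4264−25.4748)=-0.3216; B=V−Δ·S=49.2284
Node (0,0) S=26.0000: V=(p*·37.3561+(1−p*)·38.3170)/1.07=35.3428; Δ=(37.3561−38.3170)/(36.9200−17.9400)=-0.0506; B=V−Δ·S=36.6591
Verification: the root portfolio costs Δ(0,0)·S0 + B(0,0) = 35.3428, matching V0.

(0,0): Delta=-0.0506 Bond=36.6591
(1,0): Delta=0.5548 Bond=28.3646
(1,1): Delta=-0.3216 Bond=49.2284
(2,0): Delta=2.5176 Bond=6.0529
(2,1): Delta=-0.3237 Bond=52.7291
(2,2): Delta=-0.3206 Bond=52.6240
V0=35.3428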